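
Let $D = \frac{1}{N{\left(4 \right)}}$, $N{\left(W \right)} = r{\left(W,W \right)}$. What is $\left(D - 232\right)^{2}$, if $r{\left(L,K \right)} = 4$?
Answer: $\frac{859329}{16} \approx 53708.0$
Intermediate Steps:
$N{\left(W \right)} = 4$
$D = \frac{1}{4} \approx 0.25$
$\left(D - 232\right)^{2} = \left(\frac{1}{4} - 232\right)^{2} = \left(- \frac{927}{4}\right)^{2} = \frac{859329}{16}$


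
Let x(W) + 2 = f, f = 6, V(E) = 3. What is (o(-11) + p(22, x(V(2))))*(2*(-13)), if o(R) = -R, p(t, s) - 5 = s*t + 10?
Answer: -2964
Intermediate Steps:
x(W) = 4 (x(W) = -2 + 6 = 4)
p(t, s) = 15 + s*t (p(t, s) = 5 + (s*t + 10) = 5 + (10 + s*t) = 15 + s*t)
(o(-11) + p(22, x(V(2))))*(2*(-13)) = (-1*(-11) + (15 + 4*22))*(2*(-13)) = (11 + (15 + 88))*(-26) = (11 + 103)*(-26) = 114*(-26) = -2964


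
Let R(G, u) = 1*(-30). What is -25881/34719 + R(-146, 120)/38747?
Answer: -334617559/448419031 ≈ -0.74622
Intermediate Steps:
R(G, u) = -30
-25881/34719 + R(-146, 120)/38747 = -25881/34719 - 30/38747 = -25881*1/34719 - 30*1/38747 = -8627/11573 - 30/38747 = -334617559/448419031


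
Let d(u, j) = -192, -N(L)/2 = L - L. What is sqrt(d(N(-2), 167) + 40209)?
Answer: sqrt(40017) ≈ 200.04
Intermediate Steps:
N(L) = 0 (N(L) = -2*(L - L) = -2*0 = 0)
sqrt(d(N(-2), 167) + 40209) = sqrt(-192 + 40209) = sqrt(40017)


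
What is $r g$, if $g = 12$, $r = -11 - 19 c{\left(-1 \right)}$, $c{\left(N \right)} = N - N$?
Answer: $-132$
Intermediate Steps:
$c{\left(N \right)} = 0$
$r = -11$ ($r = -11 - 0 = -11 + 0 = -11$)
$r g = \left(-11\right) 12 = -132$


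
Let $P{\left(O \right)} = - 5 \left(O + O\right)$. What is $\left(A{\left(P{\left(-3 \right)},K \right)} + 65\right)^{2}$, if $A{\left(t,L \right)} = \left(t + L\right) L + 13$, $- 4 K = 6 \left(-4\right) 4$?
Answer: $1887876$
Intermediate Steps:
$P{\left(O \right)} = - 10 O$ ($P{\left(O \right)} = - 5 \cdot 2 O = - 10 O$)
$K = 24$ ($K = - \frac{6 \left(-4\right) 4}{4} = - \frac{\left(-24\right) 4}{4} = \left(- \frac{1}{4}\right) \left(-96\right) = 24$)
$A{\left(t,L \right)} = 13 + L \left(L + t\right)$ ($A{\left(t,L \right)} = \left(L + t\right) L + 13 = L \left(L + t\right) + 13 = 13 + L \left(L + t\right)$)
$\left(A{\left(P{\left(-3 \right)},K \right)} + 65\right)^{2} = \left(\left(13 + 24^{2} + 24 \left(\left(-10\right) \left(-3\right)\right)\right) + 65\right)^{2} = \left(\left(13 + 576 + 24 \cdot 30\right) + 65\right)^{2} = \left(\left(13 + 576 + 720\right) + 65\right)^{2} = \left(1309 + 65\right)^{2} = 1374^{2} = 1887876$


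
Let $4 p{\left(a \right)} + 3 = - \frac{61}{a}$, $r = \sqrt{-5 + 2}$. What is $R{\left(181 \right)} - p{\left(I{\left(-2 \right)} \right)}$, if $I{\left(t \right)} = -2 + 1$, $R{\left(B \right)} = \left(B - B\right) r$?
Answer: $- \frac{29}{2} \approx -14.5$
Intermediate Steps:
$r = i \sqrt{3}$ ($r = \sqrt{-3} = i \sqrt{3} \approx 1.732 i$)
$R{\left(B \right)} = 0$ ($R{\left(B \right)} = \left(B - B\right) i \sqrt{3} = 0 i \sqrt{3} = 0$)
$I{\left(t \right)} = -1$
$p{\left(a \right)} = - \frac{3}{4} - \frac{61}{4 a}$ ($p{\left(a \right)} = - \frac{3}{4} + \frac{\left(-61\right) \frac{1}{a}}{4} = - \frac{3}{4} - \frac{61}{4 a}$)
$R{\left(181 \right)} - p{\left(I{\left(-2 \right)} \right)} = 0 - \frac{-61 - -3}{4 \left(-1\right)} = 0 - \frac{1}{4} \left(-1\right) \left(-61 + 3\right) = 0 - \frac{1}{4} \left(-1\right) \left(-58\right) = 0 - \frac{29}{2} = - \frac{29}{2}$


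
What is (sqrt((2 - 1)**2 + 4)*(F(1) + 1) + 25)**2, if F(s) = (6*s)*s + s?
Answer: 945 + 400*sqrt(5) ≈ 1839.4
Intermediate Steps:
F(s) = s + 6*s**2 (F(s) = 6*s**2 + s = s + 6*s**2)
(sqrt((2 - 1)**2 + 4)*(F(1) + 1) + 25)**2 = (sqrt((2 - 1)**2 + 4)*(1*(1 + 6*1) + 1) + 25)**2 = (sqrt(1**2 + 4)*(1*(1 + 6) + 1) + 25)**2 = (sqrt(1 + 4)*(1*7 + 1) + 25)**2 = (sqrt(5)*(7 + 1) + 25)**2 = (sqrt(5)*8 + 25)**2 = (8*sqrt(5) + 25)**2 = (25 + 8*sqrt(5))**2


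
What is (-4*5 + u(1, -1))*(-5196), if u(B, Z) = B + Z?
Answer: 103920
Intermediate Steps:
(-4*5 + u(1, -1))*(-5196) = (-4*5 + (1 - 1))*(-5196) = (-20 + 0)*(-5196) = -20*(-5196) = 103920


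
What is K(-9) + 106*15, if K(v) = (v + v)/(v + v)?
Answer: 1591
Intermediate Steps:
K(v) = 1 (K(v) = (2*v)/((2*v)) = (2*v)*(1/(2*v)) = 1)
K(-9) + 106*15 = 1 + 106*15 = 1 + 1590 = 1591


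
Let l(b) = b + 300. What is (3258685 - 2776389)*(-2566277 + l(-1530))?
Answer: -1238298356072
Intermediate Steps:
l(b) = 300 + b
(3258685 - 2776389)*(-2566277 + l(-1530)) = (3258685 - 2776389)*(-2566277 + (300 - 1530)) = 482296*(-2566277 - 1230) = 482296*(-2567507) = -1238298356072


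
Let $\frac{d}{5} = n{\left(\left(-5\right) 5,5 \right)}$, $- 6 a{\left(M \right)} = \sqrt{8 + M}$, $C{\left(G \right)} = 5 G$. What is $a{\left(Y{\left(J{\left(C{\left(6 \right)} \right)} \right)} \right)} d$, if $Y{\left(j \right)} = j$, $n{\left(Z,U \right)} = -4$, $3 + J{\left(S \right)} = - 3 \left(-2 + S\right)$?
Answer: $\frac{10 i \sqrt{79}}{3} \approx 29.627 i$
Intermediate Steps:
$J{\left(S \right)} = 3 - 3 S$ ($J{\left(S \right)} = -3 - 3 \left(-2 + S\right) = -3 - \left(-6 + 3 S\right) = 3 - 3 S$)
$a{\left(M \right)} = - \frac{\sqrt{8 + M}}{6}$
$d = -20$ ($d = 5 \left(-4\right) = -20$)
$a{\left(Y{\left(J{\left(C{\left(6 \right)} \right)} \right)} \right)} d = - \frac{\sqrt{8 + \left(3 - 3 \cdot 5 \cdot 6\right)}}{6} \left(-20\right) = - \frac{\sqrt{8 + \left(3 - 90\right)}}{6} \left(-20\right) = - \frac{\sqrt{8 - 87}}{6} \left(-20\right) = - \frac{\sqrt{-79}}{6} \left(-20\right) = - \frac{i \sqrt{79}}{6} \left(-20\right) = \frac{10 i \sqrt{79}}{3}$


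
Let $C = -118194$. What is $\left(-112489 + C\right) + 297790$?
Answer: $67107$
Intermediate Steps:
$\left(-112489 + C\right) + 297790 = \left(-112489 - 118194\right) + 297790 = -230683 + 297790 = 67107$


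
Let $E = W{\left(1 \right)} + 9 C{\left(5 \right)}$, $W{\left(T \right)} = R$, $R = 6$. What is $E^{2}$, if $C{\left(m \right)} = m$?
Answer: $2601$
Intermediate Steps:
$W{\left(T \right)} = 6$
$E = 51$ ($E = 6 + 9 \cdot 5 = 6 + 45 = 51$)
$E^{2} = 51^{2} = 2601$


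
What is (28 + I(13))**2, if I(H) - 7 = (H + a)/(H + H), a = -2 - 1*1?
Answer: 211600/169 ≈ 1252.1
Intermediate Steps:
a = -3 (a = -2 - 1 = -3)
I(H) = 7 + (-3 + H)/(2*H) (I(H) = 7 + (H - 3)/(H + H) = 7 + (-3 + H)/((2*H)) = 7 + (-3 + H)*(1/(2*H)) = 7 + (-3 + H)/(2*H))
(28 + I(13))**2 = (28 + (3/2)*(-1 + 5*13)/13)**2 = (28 + (3/2)*(1/13)*(-1 + 65))**2 = (28 + (3/2)*(1/13)*64)**2 = (28 + 96/13)**2 = (460/13)**2 = 211600/169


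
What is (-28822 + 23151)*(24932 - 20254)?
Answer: -26528938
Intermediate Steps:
(-28822 + 23151)*(24932 - 20254) = -5671*4678 = -26528938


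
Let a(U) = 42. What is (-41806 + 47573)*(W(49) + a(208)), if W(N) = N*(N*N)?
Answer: 678723997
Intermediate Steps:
W(N) = N³ (W(N) = N*N² = N³)
(-41806 + 47573)*(W(49) + a(208)) = (-41806 + 47573)*(49³ + 42) = 5767*(117649 + 42) = 5767*117691 = 678723997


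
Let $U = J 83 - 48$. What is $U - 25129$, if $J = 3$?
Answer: $-24928$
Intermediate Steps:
$U = 201$ ($U = 3 \cdot 83 - 48 = 249 - 48 = 201$)
$U - 25129 = 201 - 25129 = -24928$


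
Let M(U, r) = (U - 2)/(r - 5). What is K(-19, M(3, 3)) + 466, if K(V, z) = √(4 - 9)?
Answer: 466 + I*√5 ≈ 466.0 + 2.2361*I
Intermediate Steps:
M(U, r) = (-2 + U)/(-5 + r)
K(V, z) = I*√5 (K(V, z) = √(-5) = I*√5)
K(-19, M(3, 3)) + 466 = I*√5 + 466 = 466 + I*√5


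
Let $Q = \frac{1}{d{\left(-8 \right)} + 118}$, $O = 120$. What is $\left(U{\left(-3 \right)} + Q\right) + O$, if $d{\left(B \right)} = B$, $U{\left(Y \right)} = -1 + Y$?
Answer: $\frac{12761}{110} \approx 116.01$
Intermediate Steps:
$Q = \frac{1}{110}$ ($Q = \frac{1}{-8 + 118} = \frac{1}{110} \approx 0.0090909$)
$\left(U{\left(-3 \right)} + Q\right) + O = \left(\left(-1 - 3\right) + \frac{1}{110}\right) + 120 = \left(-4 + \frac{1}{110}\right) + 120 = - \frac{439}{110} + 120 = \frac{12761}{110}$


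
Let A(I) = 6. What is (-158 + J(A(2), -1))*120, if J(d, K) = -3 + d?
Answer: -18600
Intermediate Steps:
(-158 + J(A(2), -1))*120 = (-158 + (-3 + 6))*120 = (-158 + 3)*120 = -155*120 = -18600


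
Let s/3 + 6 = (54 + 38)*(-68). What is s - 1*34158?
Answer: -52944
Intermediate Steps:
s = -18786 (s = -18 + 3*((54 + 38)*(-68)) = -18 + 3*(92*(-68)) = -18 + 3*(-6256) = -18 - 18768 = -18786)
s - 1*34158 = -18786 - 1*34158 = -18786 - 34158 = -52944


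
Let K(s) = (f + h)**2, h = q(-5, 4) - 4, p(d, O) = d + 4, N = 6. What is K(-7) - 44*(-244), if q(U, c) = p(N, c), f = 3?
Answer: 10817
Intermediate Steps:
p(d, O) = 4 + d
q(U, c) = 10 (q(U, c) = 4 + 6 = 10)
h = 6 (h = 10 - 4 = 6)
K(s) = 81 (K(s) = (3 + 6)**2 = 9**2 = 81)
K(-7) - 44*(-244) = 81 - 44*(-244) = 81 + 10736 = 10817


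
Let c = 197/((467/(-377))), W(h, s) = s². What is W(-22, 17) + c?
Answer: 60694/467 ≈ 129.97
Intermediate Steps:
c = -74269/467 (c = 197/((467*(-1/377))) = 197/(-467/377) = 197*(-377/467) = -74269/467 ≈ -159.03)
W(-22, 17) + c = 17² - 74269/467 = 289 - 74269/467 = 60694/467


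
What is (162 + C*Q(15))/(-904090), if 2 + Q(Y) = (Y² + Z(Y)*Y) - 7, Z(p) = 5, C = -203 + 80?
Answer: 35631/904090 ≈ 0.039411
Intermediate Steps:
C = -123
Q(Y) = -9 + Y² + 5*Y (Q(Y) = -2 + ((Y² + 5*Y) - 7) = -2 + (-7 + Y² + 5*Y) = -9 + Y² + 5*Y)
(162 + C*Q(15))/(-904090) = (162 - 123*(-9 + 15² + 5*15))/(-904090) = (162 - 123*(-9 + 225 + 75))*(-1/904090) = (162 - 123*291)*(-1/904090) = (162 - 35793)*(-1/904090) = -35631*(-1/904090) = 35631/904090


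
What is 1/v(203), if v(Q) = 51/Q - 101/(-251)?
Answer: 50953/33304 ≈ 1.5299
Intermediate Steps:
v(Q) = 101/251 + 51/Q (v(Q) = 51/Q - 101*(-1/251) = 51/Q + 101/251 = 101/251 + 51/Q)
1/v(203) = 1/(101/251 + 51/203) = 1/(33304/50953) = 50953/33304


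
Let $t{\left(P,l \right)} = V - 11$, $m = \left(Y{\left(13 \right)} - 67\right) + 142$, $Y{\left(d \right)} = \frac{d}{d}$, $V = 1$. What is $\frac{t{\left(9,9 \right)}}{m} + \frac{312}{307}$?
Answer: $\frac{10321}{11666} \approx 0.88471$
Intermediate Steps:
$Y{\left(d \right)} = 1$
$m = 76$ ($m = \left(1 - 67\right) + 142 = -66 + 142 = 76$)
$t{\left(P,l \right)} = -10$ ($t{\left(P,l \right)} = 1 - 11 = -10$)
$\frac{t{\left(9,9 \right)}}{m} + \frac{312}{307} = - \frac{10}{76} + \frac{312}{307} = \left(-10\right) \frac{1}{76} + 312 \cdot \frac{1}{307} = - \frac{5}{38} + \frac{312}{307} = \frac{10321}{11666}$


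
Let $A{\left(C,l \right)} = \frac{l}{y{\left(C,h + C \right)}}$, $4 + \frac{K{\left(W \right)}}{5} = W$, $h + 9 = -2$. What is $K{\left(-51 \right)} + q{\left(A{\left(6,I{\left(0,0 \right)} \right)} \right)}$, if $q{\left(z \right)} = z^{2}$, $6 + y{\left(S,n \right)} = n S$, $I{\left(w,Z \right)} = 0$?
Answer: $-275$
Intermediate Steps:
$h = -11$ ($h = -9 - 2 = -11$)
$y{\left(S,n \right)} = -6 + S n$ ($y{\left(S,n \right)} = -6 + n S = -6 + S n$)
$K{\left(W \right)} = -20 + 5 W$
$A{\left(C,l \right)} = \frac{l}{-6 + C \left(-11 + C\right)}$
$K{\left(-51 \right)} + q{\left(A{\left(6,I{\left(0,0 \right)} \right)} \right)} = \left(-20 + 5 \left(-51\right)\right) + \left(\frac{0}{-6 + 6 \left(-11 + 6\right)}\right)^{2} = \left(-20 - 255\right) + \left(\frac{0}{-6 + 6 \left(-5\right)}\right)^{2} = -275 + \left(\frac{0}{-6 - 30}\right)^{2} = -275 + \left(\frac{0}{-36}\right)^{2} = -275 + \left(0 \left(- \frac{1}{36}\right)\right)^{2} = -275 + 0^{2} = -275 + 0 = -275$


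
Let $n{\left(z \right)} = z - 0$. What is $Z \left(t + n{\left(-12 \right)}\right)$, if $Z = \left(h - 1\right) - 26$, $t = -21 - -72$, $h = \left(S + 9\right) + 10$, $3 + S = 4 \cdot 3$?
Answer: $39$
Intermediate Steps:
$S = 9$ ($S = -3 + 4 \cdot 3 = -3 + 12 = 9$)
$h = 28$ ($h = \left(9 + 9\right) + 10 = 18 + 10 = 28$)
$t = 51$ ($t = -21 + 72 = 51$)
$n{\left(z \right)} = z$ ($n{\left(z \right)} = z + 0 = z$)
$Z = 1$ ($Z = \left(28 - 1\right) - 26 = 27 - 26 = 1$)
$Z \left(t + n{\left(-12 \right)}\right) = 1 \left(51 - 12\right) = 1 \cdot 39 = 39$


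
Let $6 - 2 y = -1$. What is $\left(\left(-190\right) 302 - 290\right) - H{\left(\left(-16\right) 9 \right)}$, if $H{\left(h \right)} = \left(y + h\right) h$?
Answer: $-77902$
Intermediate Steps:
$y = \frac{7}{2}$ ($y = 3 - - \frac{1}{2} = 3 + \frac{1}{2} = \frac{7}{2} \approx 3.5$)
$H{\left(h \right)} = h \left(\frac{7}{2} + h\right)$ ($H{\left(h \right)} = \left(\frac{7}{2} + h\right) h = h \left(\frac{7}{2} + h\right)$)
$\left(\left(-190\right) 302 - 290\right) - H{\left(\left(-16\right) 9 \right)} = \left(\left(-190\right) 302 - 290\right) - \frac{\left(-16\right) 9 \left(7 + 2 \left(\left(-16\right) 9\right)\right)}{2} = \left(-57380 - 290\right) - \frac{1}{2} \left(-144\right) \left(7 + 2 \left(-144\right)\right) = -57670 - \frac{1}{2} \left(-144\right) \left(7 - 288\right) = -57670 - \frac{1}{2} \left(-144\right) \left(-281\right) = -57670 - 20232 = -77902$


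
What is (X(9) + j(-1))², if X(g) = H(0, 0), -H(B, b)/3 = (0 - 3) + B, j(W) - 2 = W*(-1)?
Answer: 144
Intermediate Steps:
j(W) = 2 - W (j(W) = 2 + W*(-1) = 2 - W)
H(B, b) = 9 - 3*B (H(B, b) = -3*((0 - 3) + B) = -3*(-3 + B) = 9 - 3*B)
X(g) = 9 (X(g) = 9 - 3*0 = 9 + 0 = 9)
(X(9) + j(-1))² = (9 + (2 - 1*(-1)))² = (9 + (2 + 1))² = (9 + 3)² = 12² = 144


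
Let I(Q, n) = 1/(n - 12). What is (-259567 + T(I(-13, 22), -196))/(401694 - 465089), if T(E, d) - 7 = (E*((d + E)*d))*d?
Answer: 25303236/1584875 ≈ 15.965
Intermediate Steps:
I(Q, n) = 1/(-12 + n)
T(E, d) = 7 + E*d²*(E + d) (T(E, d) = 7 + (E*((d + E)*d))*d = 7 + (E*((E + d)*d))*d = 7 + (E*(d*(E + d)))*d = 7 + (E*d*(E + d))*d = 7 + E*d²*(E + d))
(-259567 + T(I(-13, 22), -196))/(401694 - 465089) = (-259567 + (7 + (-196)³/(-12 + 22) + (1/(-12 + 22))²*(-196)²))/(401694 - 465089) = (-259567 + (7 - 7529536/10 + (1/10)²*38416))/(-63395) = (-259567 + (7 + (⅒)*(-7529536) + (⅒)²*38416))*(-1/63395) = (-259567 + (7 - 3764768/5 + (1/100)*38416))*(-1/63395) = (-259567 + (7 - 3764768/5 + 9604/25))*(-1/63395) = (-259567 - 18814061/25)*(-1/63395) = -25303236/25*(-1/63395) = 25303236/1584875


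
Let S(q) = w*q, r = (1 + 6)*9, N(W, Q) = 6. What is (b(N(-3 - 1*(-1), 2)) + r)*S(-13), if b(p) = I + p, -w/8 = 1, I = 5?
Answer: 7696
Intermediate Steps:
w = -8 (w = -8*1 = -8)
r = 63 (r = 7*9 = 63)
S(q) = -8*q
b(p) = 5 + p
(b(N(-3 - 1*(-1), 2)) + r)*S(-13) = ((5 + 6) + 63)*(-8*(-13)) = (11 + 63)*104 = 74*104 = 7696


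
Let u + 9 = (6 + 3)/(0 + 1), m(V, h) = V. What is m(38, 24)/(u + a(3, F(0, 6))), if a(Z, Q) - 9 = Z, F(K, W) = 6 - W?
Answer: 19/6 ≈ 3.1667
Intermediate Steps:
a(Z, Q) = 9 + Z
u = 0 (u = -9 + (6 + 3)/(0 + 1) = -9 + 9/1 = -9 + 9*1 = -9 + 9 = 0)
m(38, 24)/(u + a(3, F(0, 6))) = 38/(0 + (9 + 3)) = 38/(0 + 12) = 38/12 = 38*(1/12) = 19/6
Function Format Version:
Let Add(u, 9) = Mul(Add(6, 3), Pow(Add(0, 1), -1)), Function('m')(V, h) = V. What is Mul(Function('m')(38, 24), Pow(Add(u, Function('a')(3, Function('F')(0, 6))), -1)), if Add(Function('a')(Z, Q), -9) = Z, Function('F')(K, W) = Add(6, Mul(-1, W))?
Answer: Rational(19, 6) ≈ 3.1667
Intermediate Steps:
Function('a')(Z, Q) = Add(9, Z)
u = 0 (u = Add(-9, Mul(Add(6, 3), Pow(Add(0, 1), -1))) = Add(-9, Mul(9, Pow(1, -1))) = Add(-9, Mul(9, 1)) = Add(-9, 9) = 0)
Mul(Function('m')(38, 24), Pow(Add(u, Function('a')(3, Function('F')(0, 6))), -1)) = Mul(38, Pow(Add(0, Add(9, 3)), -1)) = Mul(38, Pow(Add(0, 12), -1)) = Mul(38, Pow(12, -1)) = Mul(38, Rational(1, 12)) = Rational(19, 6)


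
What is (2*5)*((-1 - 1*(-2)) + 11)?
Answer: 120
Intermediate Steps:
(2*5)*((-1 - 1*(-2)) + 11) = 10*((-1 + 2) + 11) = 10*(1 + 11) = 10*12 = 120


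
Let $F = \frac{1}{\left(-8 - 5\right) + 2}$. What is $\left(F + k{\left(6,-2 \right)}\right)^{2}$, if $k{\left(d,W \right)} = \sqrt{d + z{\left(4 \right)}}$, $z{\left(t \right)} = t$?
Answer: $\frac{1211}{121} - \frac{2 \sqrt{10}}{11} \approx 9.4333$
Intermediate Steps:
$F = - \frac{1}{11}$ ($F = \frac{1}{\left(-8 - 5\right) + 2} = \frac{1}{-13 + 2} = \frac{1}{-11} = - \frac{1}{11} \approx -0.090909$)
$k{\left(d,W \right)} = \sqrt{4 + d}$ ($k{\left(d,W \right)} = \sqrt{d + 4} = \sqrt{4 + d}$)
$\left(F + k{\left(6,-2 \right)}\right)^{2} = \left(- \frac{1}{11} + \sqrt{4 + 6}\right)^{2} = \left(- \frac{1}{11} + \sqrt{10}\right)^{2}$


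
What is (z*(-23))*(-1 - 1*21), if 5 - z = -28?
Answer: 16698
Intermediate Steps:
z = 33 (z = 5 - 1*(-28) = 5 + 28 = 33)
(z*(-23))*(-1 - 1*21) = (33*(-23))*(-1 - 1*21) = -759*(-1 - 21) = -759*(-22) = 16698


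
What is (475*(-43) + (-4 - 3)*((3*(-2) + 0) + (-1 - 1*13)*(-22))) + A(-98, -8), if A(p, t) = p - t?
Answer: -22629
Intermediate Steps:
(475*(-43) + (-4 - 3)*((3*(-2) + 0) + (-1 - 1*13)*(-22))) + A(-98, -8) = (475*(-43) + (-4 - 3)*((3*(-2) + 0) + (-1 - 1*13)*(-22))) + (-98 - 1*(-8)) = (-20425 - 7*((-6 + 0) + (-1 - 13)*(-22))) + (-98 + 8) = (-20425 - 7*(-6 - 14*(-22))) - 90 = (-20425 - 7*(-6 + 308)) - 90 = (-20425 - 7*302) - 90 = (-20425 - 2114) - 90 = -22539 - 90 = -22629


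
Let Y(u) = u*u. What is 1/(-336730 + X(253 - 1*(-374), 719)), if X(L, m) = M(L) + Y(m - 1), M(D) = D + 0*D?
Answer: 1/179421 ≈ 5.5735e-6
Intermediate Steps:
M(D) = D (M(D) = D + 0 = D)
Y(u) = u**2
X(L, m) = L + (-1 + m)**2 (X(L, m) = L + (m - 1)**2 = L + (-1 + m)**2)
1/(-336730 + X(253 - 1*(-374), 719)) = 1/(-336730 + ((253 - 1*(-374)) + (-1 + 719)**2)) = 1/(-336730 + ((253 + 374) + 718**2)) = 1/(-336730 + (627 + 515524)) = 1/(-336730 + 516151) = 1/179421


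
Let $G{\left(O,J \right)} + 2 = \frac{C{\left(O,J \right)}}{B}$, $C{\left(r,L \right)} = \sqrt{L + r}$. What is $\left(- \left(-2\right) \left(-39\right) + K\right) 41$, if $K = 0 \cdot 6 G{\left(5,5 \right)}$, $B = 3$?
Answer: $-3198$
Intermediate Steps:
$G{\left(O,J \right)} = -2 + \frac{\sqrt{J + O}}{3}$
$K = 0$ ($K = 0 \cdot 6 \left(-2 + \frac{\sqrt{5 + 5}}{3}\right) = 0 \left(-2 + \frac{\sqrt{10}}{3}\right) = 0$)
$\left(- \left(-2\right) \left(-39\right) + K\right) 41 = \left(- \left(-2\right) \left(-39\right) + 0\right) 41 = \left(\left(-1\right) 78 + 0\right) 41 = \left(-78 + 0\right) 41 = \left(-78\right) 41 = -3198$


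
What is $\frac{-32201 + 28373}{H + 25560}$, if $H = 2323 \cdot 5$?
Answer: $- \frac{3828}{37175} \approx -0.10297$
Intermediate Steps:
$H = 11615$
$\frac{-32201 + 28373}{H + 25560} = \frac{-32201 + 28373}{11615 + 25560} = - \frac{3828}{37175}$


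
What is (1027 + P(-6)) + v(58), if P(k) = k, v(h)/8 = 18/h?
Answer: 29681/29 ≈ 1023.5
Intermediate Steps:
v(h) = 144/h (v(h) = 8*(18/h) = 144/h)
(1027 + P(-6)) + v(58) = (1027 - 6) + 144/58 = 1021 + 144*(1/58) = 1021 + 72/29 = 29681/29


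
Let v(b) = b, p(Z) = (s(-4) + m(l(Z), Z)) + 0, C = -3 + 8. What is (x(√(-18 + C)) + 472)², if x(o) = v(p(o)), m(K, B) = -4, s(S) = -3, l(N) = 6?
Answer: 216225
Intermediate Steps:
C = 5
p(Z) = -7 (p(Z) = (-3 - 4) + 0 = -7 + 0 = -7)
x(o) = -7
(x(√(-18 + C)) + 472)² = (-7 + 472)² = 465² = 216225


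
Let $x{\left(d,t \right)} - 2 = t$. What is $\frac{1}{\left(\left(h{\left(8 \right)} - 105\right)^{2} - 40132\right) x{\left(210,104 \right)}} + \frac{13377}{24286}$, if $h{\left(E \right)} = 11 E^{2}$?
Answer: $\frac{112965139216}{205088676351} \approx 0.55081$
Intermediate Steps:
$x{\left(d,t \right)} = 2 + t$
$\frac{1}{\left(\left(h{\left(8 \right)} - 105\right)^{2} - 40132\right) x{\left(210,104 \right)}} + \frac{13377}{24286} = \frac{1}{\left(\left(11 \cdot 8^{2} - 105\right)^{2} - 40132\right) \left(2 + 104\right)} + \frac{13377}{24286} = \frac{1}{\left(\left(11 \cdot 64 - 105\right)^{2} - 40132\right) 106} + 13377 \cdot \frac{1}{24286} = \frac{1}{\left(704 - 105\right)^{2} - 40132} \cdot \frac{1}{106} + \frac{13377}{24286} = \frac{1}{599^{2} - 40132} \cdot \frac{1}{106} + \frac{13377}{24286} = \frac{1}{358801 - 40132} \cdot \frac{1}{106} + \frac{13377}{24286} = \frac{1}{318669} \cdot \frac{1}{106} + \frac{13377}{24286} = \frac{1}{33778914} + \frac{13377}{24286} = \frac{112965139216}{205088676351}$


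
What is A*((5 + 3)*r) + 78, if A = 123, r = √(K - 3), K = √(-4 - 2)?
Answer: 78 + 984*√(-3 + I*√6) ≈ 728.1 + 1824.1*I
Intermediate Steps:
K = I*√6 (K = √(-6) = I*√6 ≈ 2.4495*I)
r = √(-3 + I*√6) (r = √(I*√6 - 3) = √(-3 + I*√6) ≈ 0.66068 + 1.8538*I)
A*((5 + 3)*r) + 78 = 123*((5 + 3)*√(-3 + I*√6)) + 78 = 123*(8*√(-3 + I*√6)) + 78 = 984*√(-3 + I*√6) + 78 = 78 + 984*√(-3 + I*√6)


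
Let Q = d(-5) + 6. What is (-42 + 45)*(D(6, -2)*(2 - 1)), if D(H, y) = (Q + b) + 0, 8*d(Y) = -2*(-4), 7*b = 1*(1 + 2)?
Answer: 156/7 ≈ 22.286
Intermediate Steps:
b = 3/7 (b = (1*(1 + 2))/7 = (1*3)/7 = (⅐)*3 = 3/7 ≈ 0.42857)
d(Y) = 1 (d(Y) = (-2*(-4))/8 = (⅛)*8 = 1)
Q = 7 (Q = 1 + 6 = 7)
D(H, y) = 52/7 (D(H, y) = (7 + 3/7) + 0 = 52/7 + 0 = 52/7)
(-42 + 45)*(D(6, -2)*(2 - 1)) = (-42 + 45)*(52*(2 - 1)/7) = 3*((52/7)*1) = 3*(52/7) = 156/7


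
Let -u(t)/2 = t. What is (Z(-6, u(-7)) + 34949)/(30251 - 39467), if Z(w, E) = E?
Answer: -34963/9216 ≈ -3.7937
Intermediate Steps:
u(t) = -2*t
(Z(-6, u(-7)) + 34949)/(30251 - 39467) = (-2*(-7) + 34949)/(30251 - 39467) = (14 + 34949)/(-9216) = 34963*(-1/9216) = -34963/9216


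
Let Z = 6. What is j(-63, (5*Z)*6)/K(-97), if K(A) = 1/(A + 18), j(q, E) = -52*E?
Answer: 739440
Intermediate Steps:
K(A) = 1/(18 + A)
j(-63, (5*Z)*6)/K(-97) = (-52*5*6*6)/(1/(18 - 97)) = (-1560*6)/(1/(-79)) = (-52*180)/(-1/79) = -9360*(-79) = 739440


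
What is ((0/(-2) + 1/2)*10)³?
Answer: 125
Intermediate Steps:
((0/(-2) + 1/2)*10)³ = ((0*(-½) + 1*(½))*10)³ = ((0 + ½)*10)³ = ((½)*10)³ = 5³ = 125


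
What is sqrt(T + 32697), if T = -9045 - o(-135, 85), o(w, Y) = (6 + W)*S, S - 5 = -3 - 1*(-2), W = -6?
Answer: 18*sqrt(73) ≈ 153.79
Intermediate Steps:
S = 4 (S = 5 + (-3 - 1*(-2)) = 5 + (-3 + 2) = 5 - 1 = 4)
o(w, Y) = 0 (o(w, Y) = (6 - 6)*4 = 0*4 = 0)
T = -9045 (T = -9045 - 1*0 = -9045 + 0 = -9045)
sqrt(T + 32697) = sqrt(-9045 + 32697) = sqrt(23652) = 18*sqrt(73)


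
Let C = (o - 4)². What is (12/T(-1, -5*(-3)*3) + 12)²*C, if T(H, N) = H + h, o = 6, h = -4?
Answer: 9216/25 ≈ 368.64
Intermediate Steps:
T(H, N) = -4 + H (T(H, N) = H - 4 = -4 + H)
C = 4 (C = (6 - 4)² = 2² = 4)
(12/T(-1, -5*(-3)*3) + 12)²*C = (12/(-4 - 1) + 12)²*4 = (12/(-5) + 12)²*4 = (12*(-⅕) + 12)²*4 = (-12/5 + 12)²*4 = (48/5)²*4 = (2304/25)*4 = 9216/25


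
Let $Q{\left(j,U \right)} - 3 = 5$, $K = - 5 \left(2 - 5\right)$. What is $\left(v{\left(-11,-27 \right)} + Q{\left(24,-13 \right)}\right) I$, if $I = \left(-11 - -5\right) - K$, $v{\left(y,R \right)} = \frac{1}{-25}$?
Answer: $- \frac{4179}{25} \approx -167.16$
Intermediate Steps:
$v{\left(y,R \right)} = - \frac{1}{25}$
$K = 15$ ($K = \left(-5\right) \left(-3\right) = 15$)
$Q{\left(j,U \right)} = 8$ ($Q{\left(j,U \right)} = 3 + 5 = 8$)
$I = -21$ ($I = \left(-11 - -5\right) - 15 = \left(-11 + 5\right) - 15 = -6 - 15 = -21$)
$\left(v{\left(-11,-27 \right)} + Q{\left(24,-13 \right)}\right) I = \left(- \frac{1}{25} + 8\right) \left(-21\right) = \frac{199}{25} \left(-21\right) = - \frac{4179}{25}$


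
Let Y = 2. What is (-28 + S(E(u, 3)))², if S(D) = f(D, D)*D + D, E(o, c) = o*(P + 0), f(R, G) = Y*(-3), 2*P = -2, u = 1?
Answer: 529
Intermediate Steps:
P = -1 (P = (½)*(-2) = -1)
f(R, G) = -6 (f(R, G) = 2*(-3) = -6)
E(o, c) = -o (E(o, c) = o*(-1 + 0) = o*(-1) = -o)
S(D) = -5*D (S(D) = -6*D + D = -5*D)
(-28 + S(E(u, 3)))² = (-28 - (-5))² = (-28 - 5*(-1))² = (-28 + 5)² = (-23)² = 529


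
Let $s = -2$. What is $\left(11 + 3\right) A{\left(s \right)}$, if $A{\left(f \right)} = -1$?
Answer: $-14$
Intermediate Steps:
$\left(11 + 3\right) A{\left(s \right)} = \left(11 + 3\right) \left(-1\right) = 14 \left(-1\right) = -14$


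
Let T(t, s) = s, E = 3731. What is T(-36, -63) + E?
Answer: 3668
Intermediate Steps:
T(-36, -63) + E = -63 + 3731 = 3668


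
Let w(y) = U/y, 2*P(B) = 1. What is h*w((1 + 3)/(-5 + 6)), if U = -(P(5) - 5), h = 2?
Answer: 9/4 ≈ 2.2500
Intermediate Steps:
P(B) = ½ (P(B) = (½)*1 = ½)
U = 9/2 (U = -(½ - 5) = -1*(-9/2) = 9/2 ≈ 4.5000)
w(y) = 9/(2*y)
h*w((1 + 3)/(-5 + 6)) = 2*(9/(2*(((1 + 3)/(-5 + 6))))) = 2*(9/(2*((4/1)))) = 2*(9/(2*((4*1)))) = 2*((9/2)/4) = 2*((9/2)*(¼)) = 2*(9/8) = 9/4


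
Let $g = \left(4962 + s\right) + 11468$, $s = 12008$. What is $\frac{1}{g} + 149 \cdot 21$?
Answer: $\frac{88982503}{28438} \approx 3129.0$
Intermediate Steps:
$g = 28438$ ($g = \left(4962 + 12008\right) + 11468 = 16970 + 11468 = 28438$)
$\frac{1}{g} + 149 \cdot 21 = \frac{1}{28438} + 149 \cdot 21 = \frac{1}{28438} + 3129 = \frac{88982503}{28438}$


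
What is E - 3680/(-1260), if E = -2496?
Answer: -157064/63 ≈ -2493.1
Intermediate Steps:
E - 3680/(-1260) = -2496 - 3680/(-1260) = -2496 - 3680*(-1)/1260 = -2496 - 1*(-184/63) = -2496 + 184/63 = -157064/63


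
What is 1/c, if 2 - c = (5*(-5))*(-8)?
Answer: -1/198 ≈ -0.0050505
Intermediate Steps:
c = -198 (c = 2 - 5*(-5)*(-8) = 2 - (-25)*(-8) = 2 - 1*200 = 2 - 200 = -198)
1/c = 1/(-198) = -1/198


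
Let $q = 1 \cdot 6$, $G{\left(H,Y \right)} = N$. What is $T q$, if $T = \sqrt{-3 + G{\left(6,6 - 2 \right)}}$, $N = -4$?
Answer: $6 i \sqrt{7} \approx 15.875 i$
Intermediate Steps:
$G{\left(H,Y \right)} = -4$
$q = 6$
$T = i \sqrt{7}$ ($T = \sqrt{-3 - 4} = \sqrt{-7} = i \sqrt{7} \approx 2.6458 i$)
$T q = i \sqrt{7} \cdot 6 = 6 i \sqrt{7}$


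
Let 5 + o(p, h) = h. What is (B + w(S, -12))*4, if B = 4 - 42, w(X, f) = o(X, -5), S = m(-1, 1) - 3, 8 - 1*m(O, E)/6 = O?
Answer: -192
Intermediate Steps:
o(p, h) = -5 + h
m(O, E) = 48 - 6*O
S = 51 (S = (48 - 6*(-1)) - 3 = (48 + 6) - 3 = 54 - 3 = 51)
w(X, f) = -10 (w(X, f) = -5 - 5 = -10)
B = -38
(B + w(S, -12))*4 = (-38 - 10)*4 = -48*4 = -192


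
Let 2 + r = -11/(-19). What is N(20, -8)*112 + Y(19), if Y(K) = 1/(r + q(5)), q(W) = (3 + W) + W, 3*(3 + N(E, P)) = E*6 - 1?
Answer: 2710457/660 ≈ 4106.8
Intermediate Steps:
r = -27/19 (r = -2 - 11/(-19) = -2 - 11*(-1/19) = -2 + 11/19 = -27/19 ≈ -1.4211)
N(E, P) = -10/3 + 2*E (N(E, P) = -3 + (E*6 - 1)/3 = -3 + (6*E - 1)/3 = -3 + (-1 + 6*E)/3 = -3 + (-⅓ + 2*E) = -10/3 + 2*E)
q(W) = 3 + 2*W
Y(K) = 19/220 (Y(K) = 1/(-27/19 + (3 + 2*5)) = 1/(-27/19 + (3 + 10)) = 1/(-27/19 + 13) = 1/(220/19) = 19/220)
N(20, -8)*112 + Y(19) = (-10/3 + 2*20)*112 + 19/220 = (-10/3 + 40)*112 + 19/220 = (110/3)*112 + 19/220 = 12320/3 + 19/220 = 2710457/660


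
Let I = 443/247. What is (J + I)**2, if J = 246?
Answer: 3746052025/61009 ≈ 61402.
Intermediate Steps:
I = 443/247 (I = 443*(1/247) = 443/247 ≈ 1.7935)
(J + I)**2 = (246 + 443/247)**2 = (61205/247)**2 = 3746052025/61009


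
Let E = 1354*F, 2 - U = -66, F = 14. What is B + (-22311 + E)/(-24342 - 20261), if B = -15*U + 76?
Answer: -42101877/44603 ≈ -943.92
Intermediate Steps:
U = 68 (U = 2 - 1*(-66) = 2 + 66 = 68)
B = -944 (B = -15*68 + 76 = -1020 + 76 = -944)
E = 18956 (E = 1354*14 = 18956)
B + (-22311 + E)/(-24342 - 20261) = -944 + (-22311 + 18956)/(-24342 - 20261) = -944 - 3355/(-44603) = -944 - 3355*(-1/44603) = -944 + 3355/44603 = -42101877/44603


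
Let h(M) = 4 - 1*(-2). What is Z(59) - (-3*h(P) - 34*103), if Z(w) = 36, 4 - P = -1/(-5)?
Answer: 3556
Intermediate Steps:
P = 19/5 (P = 4 - (-1)/(-5) = 4 - (-1)*(-1)/5 = 4 - 1*⅕ = 4 - ⅕ = 19/5 ≈ 3.8000)
h(M) = 6 (h(M) = 4 + 2 = 6)
Z(59) - (-3*h(P) - 34*103) = 36 - (-3*6 - 34*103) = 36 - (-18 - 3502) = 36 - 1*(-3520) = 36 + 3520 = 3556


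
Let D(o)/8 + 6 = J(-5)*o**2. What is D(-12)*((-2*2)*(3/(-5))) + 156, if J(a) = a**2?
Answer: 345804/5 ≈ 69161.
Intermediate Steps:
D(o) = -48 + 200*o**2 (D(o) = -48 + 8*((-5)**2*o**2) = -48 + 8*(25*o**2) = -48 + 200*o**2)
D(-12)*((-2*2)*(3/(-5))) + 156 = (-48 + 200*(-12)**2)*((-2*2)*(3/(-5))) + 156 = (-48 + 200*144)*(-12*(-1)/5) + 156 = (-48 + 28800)*(-4*(-3/5)) + 156 = 28752*(12/5) + 156 = 345024/5 + 156 = 345804/5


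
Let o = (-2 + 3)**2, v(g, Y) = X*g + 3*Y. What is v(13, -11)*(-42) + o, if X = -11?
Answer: 7393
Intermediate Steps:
v(g, Y) = -11*g + 3*Y
o = 1 (o = 1**2 = 1)
v(13, -11)*(-42) + o = (-11*13 + 3*(-11))*(-42) + 1 = (-143 - 33)*(-42) + 1 = -176*(-42) + 1 = 7392 + 1 = 7393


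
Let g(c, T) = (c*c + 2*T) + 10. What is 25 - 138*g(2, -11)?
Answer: 1129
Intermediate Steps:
g(c, T) = 10 + c² + 2*T (g(c, T) = (c² + 2*T) + 10 = 10 + c² + 2*T)
25 - 138*g(2, -11) = 25 - 138*(10 + 2² + 2*(-11)) = 25 - 138*(10 + 4 - 22) = 25 - 138*(-8) = 25 + 1104 = 1129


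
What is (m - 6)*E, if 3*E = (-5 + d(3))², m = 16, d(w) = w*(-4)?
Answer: 2890/3 ≈ 963.33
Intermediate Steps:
d(w) = -4*w
E = 289/3 (E = (-5 - 4*3)²/3 = (-5 - 12)²/3 = (⅓)*(-17)² = (⅓)*289 = 289/3 ≈ 96.333)
(m - 6)*E = (16 - 6)*(289/3) = 10*(289/3) = 2890/3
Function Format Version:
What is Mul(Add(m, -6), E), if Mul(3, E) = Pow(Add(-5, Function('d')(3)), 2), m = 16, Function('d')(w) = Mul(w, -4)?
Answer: Rational(2890, 3) ≈ 963.33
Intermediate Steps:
Function('d')(w) = Mul(-4, w)
E = Rational(289, 3) (E = Mul(Rational(1, 3), Pow(Add(-5, Mul(-4, 3)), 2)) = Mul(Rational(1, 3), Pow(Add(-5, -12), 2)) = Mul(Rational(1, 3), Pow(-17, 2)) = Mul(Rational(1, 3), 289) = Rational(289, 3) ≈ 96.333)
Mul(Add(m, -6), E) = Mul(Add(16, -6), Rational(289, 3)) = Mul(10, Rational(289, 3)) = Rational(2890, 3)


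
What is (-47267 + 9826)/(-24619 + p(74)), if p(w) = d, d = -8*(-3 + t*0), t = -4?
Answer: 37441/24595 ≈ 1.5223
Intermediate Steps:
d = 24 (d = -8*(-3 - 4*0) = -8*(-3 + 0) = -8*(-3) = 24)
p(w) = 24
(-47267 + 9826)/(-24619 + p(74)) = (-47267 + 9826)/(-24619 + 24) = -37441/(-24595) = -37441*(-1/24595) = 37441/24595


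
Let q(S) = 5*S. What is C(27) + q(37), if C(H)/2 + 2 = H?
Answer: 235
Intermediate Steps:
C(H) = -4 + 2*H
C(27) + q(37) = (-4 + 2*27) + 5*37 = (-4 + 54) + 185 = 50 + 185 = 235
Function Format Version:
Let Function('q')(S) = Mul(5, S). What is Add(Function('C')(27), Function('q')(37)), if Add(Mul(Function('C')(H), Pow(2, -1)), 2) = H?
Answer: 235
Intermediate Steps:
Function('C')(H) = Add(-4, Mul(2, H))
Add(Function('C')(27), Function('q')(37)) = Add(Add(-4, Mul(2, 27)), Mul(5, 37)) = Add(Add(-4, 54), 185) = Add(50, 185) = 235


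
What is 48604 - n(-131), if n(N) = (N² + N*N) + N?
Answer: 14413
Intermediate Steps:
n(N) = N + 2*N² (n(N) = (N² + N²) + N = 2*N² + N = N + 2*N²)
48604 - n(-131) = 48604 - (-131)*(1 + 2*(-131)) = 48604 - (-131)*(1 - 262) = 48604 - (-131)*(-261) = 48604 - 1*34191 = 48604 - 34191 = 14413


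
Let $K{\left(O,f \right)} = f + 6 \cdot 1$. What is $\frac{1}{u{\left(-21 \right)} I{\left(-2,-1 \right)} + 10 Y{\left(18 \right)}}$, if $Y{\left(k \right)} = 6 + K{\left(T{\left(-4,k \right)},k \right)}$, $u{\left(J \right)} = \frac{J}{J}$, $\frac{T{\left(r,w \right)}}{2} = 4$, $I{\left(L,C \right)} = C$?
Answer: $\frac{1}{299} \approx 0.0033445$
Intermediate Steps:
$T{\left(r,w \right)} = 8$ ($T{\left(r,w \right)} = 2 \cdot 4 = 8$)
$K{\left(O,f \right)} = 6 + f$ ($K{\left(O,f \right)} = f + 6 = 6 + f$)
$u{\left(J \right)} = 1$
$Y{\left(k \right)} = 12 + k$ ($Y{\left(k \right)} = 6 + \left(6 + k\right) = 12 + k$)
$\frac{1}{u{\left(-21 \right)} I{\left(-2,-1 \right)} + 10 Y{\left(18 \right)}} = \frac{1}{1 \left(-1\right) + 10 \left(12 + 18\right)} = \frac{1}{-1 + 10 \cdot 30} = \frac{1}{-1 + 300} = \frac{1}{299}$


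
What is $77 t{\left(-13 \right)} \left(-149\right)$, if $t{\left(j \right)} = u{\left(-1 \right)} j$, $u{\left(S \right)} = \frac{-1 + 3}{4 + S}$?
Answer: $\frac{298298}{3} \approx 99433.0$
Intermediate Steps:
$u{\left(S \right)} = \frac{2}{4 + S}$
$t{\left(j \right)} = \frac{2 j}{3}$ ($t{\left(j \right)} = \frac{2}{4 - 1} j = \frac{2}{3} j = 2 \cdot \frac{1}{3} j = \frac{2 j}{3}$)
$77 t{\left(-13 \right)} \left(-149\right) = 77 \cdot \frac{2}{3} \left(-13\right) \left(-149\right) = 77 \left(- \frac{26}{3}\right) \left(-149\right) = \left(- \frac{2002}{3}\right) \left(-149\right) = \frac{298298}{3}$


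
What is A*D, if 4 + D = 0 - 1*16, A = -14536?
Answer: 290720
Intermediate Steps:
D = -20 (D = -4 + (0 - 1*16) = -4 + (0 - 16) = -4 - 16 = -20)
A*D = -14536*(-20) = 290720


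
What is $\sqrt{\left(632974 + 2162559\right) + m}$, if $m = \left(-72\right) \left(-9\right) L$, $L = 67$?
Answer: $\sqrt{2838949} \approx 1684.9$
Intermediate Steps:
$m = 43416$ ($m = \left(-72\right) \left(-9\right) 67 = 648 \cdot 67 = 43416$)
$\sqrt{\left(632974 + 2162559\right) + m} = \sqrt{\left(632974 + 2162559\right) + 43416} = \sqrt{2795533 + 43416} = \sqrt{2838949}$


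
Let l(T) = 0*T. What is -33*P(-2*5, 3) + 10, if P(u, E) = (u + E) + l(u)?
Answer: 241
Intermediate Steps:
l(T) = 0
P(u, E) = E + u (P(u, E) = (u + E) + 0 = (E + u) + 0 = E + u)
-33*P(-2*5, 3) + 10 = -33*(3 - 2*5) + 10 = -33*(3 - 10) + 10 = -33*(-7) + 10 = 231 + 10 = 241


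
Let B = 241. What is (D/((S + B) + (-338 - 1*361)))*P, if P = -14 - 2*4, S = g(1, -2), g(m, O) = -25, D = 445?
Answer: 9790/483 ≈ 20.269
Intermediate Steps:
S = -25
P = -22 (P = -14 - 8 = -22)
(D/((S + B) + (-338 - 1*361)))*P = (445/((-25 + 241) + (-338 - 1*361)))*(-22) = (445/(216 + (-338 - 361)))*(-22) = (445/(216 - 699))*(-22) = (445/(-483))*(-22) = (445*(-1/483))*(-22) = -445/483*(-22) = 9790/483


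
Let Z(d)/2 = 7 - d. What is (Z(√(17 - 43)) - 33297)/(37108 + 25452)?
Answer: -33283/62560 - I*√26/31280 ≈ -0.53202 - 0.00016301*I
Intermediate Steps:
Z(d) = 14 - 2*d (Z(d) = 2*(7 - d) = 14 - 2*d)
(Z(√(17 - 43)) - 33297)/(37108 + 25452) = ((14 - 2*√(17 - 43)) - 33297)/(37108 + 25452) = ((14 - 2*I*√26) - 33297)/62560 = ((14 - 2*I*√26) - 33297)*(1/62560) = (-33283 - 2*I*√26)*(1/62560) = -33283/62560 - I*√26/31280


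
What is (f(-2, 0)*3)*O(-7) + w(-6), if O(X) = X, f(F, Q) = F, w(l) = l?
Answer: 36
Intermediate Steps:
(f(-2, 0)*3)*O(-7) + w(-6) = -2*3*(-7) - 6 = -6*(-7) - 6 = 42 - 6 = 36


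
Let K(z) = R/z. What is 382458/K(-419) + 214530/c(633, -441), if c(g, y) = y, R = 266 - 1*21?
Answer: -68729608/105 ≈ -6.5457e+5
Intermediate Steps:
R = 245 (R = 266 - 21 = 245)
K(z) = 245/z
382458/K(-419) + 214530/c(633, -441) = 382458/((245/(-419))) + 214530/(-441) = 382458/((245*(-1/419))) + 214530*(-1/441) = 382458/(-245/419) - 71510/147 = 382458*(-419/245) - 71510/147 = -160249902/245 - 71510/147 = -68729608/105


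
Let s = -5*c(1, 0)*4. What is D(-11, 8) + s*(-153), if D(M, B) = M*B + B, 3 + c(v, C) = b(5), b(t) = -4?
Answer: -21500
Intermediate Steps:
c(v, C) = -7 (c(v, C) = -3 - 4 = -7)
D(M, B) = B + B*M (D(M, B) = B*M + B = B + B*M)
s = 140 (s = -5*(-7)*4 = 35*4 = 140)
D(-11, 8) + s*(-153) = 8*(1 - 11) + 140*(-153) = 8*(-10) - 21420 = -80 - 21420 = -21500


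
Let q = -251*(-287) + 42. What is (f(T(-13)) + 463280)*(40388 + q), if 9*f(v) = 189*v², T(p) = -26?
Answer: 53700293292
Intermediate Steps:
q = 72079 (q = 72037 + 42 = 72079)
f(v) = 21*v² (f(v) = (189*v²)/9 = 21*v²)
(f(T(-13)) + 463280)*(40388 + q) = (21*(-26)² + 463280)*(40388 + 72079) = (21*676 + 463280)*112467 = (14196 + 463280)*112467 = 477476*112467 = 53700293292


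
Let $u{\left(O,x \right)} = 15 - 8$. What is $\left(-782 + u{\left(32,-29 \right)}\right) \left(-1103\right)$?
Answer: $854825$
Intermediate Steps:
$u{\left(O,x \right)} = 7$
$\left(-782 + u{\left(32,-29 \right)}\right) \left(-1103\right) = \left(-782 + 7\right) \left(-1103\right) = \left(-775\right) \left(-1103\right) = 854825$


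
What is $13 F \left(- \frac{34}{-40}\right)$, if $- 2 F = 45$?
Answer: $- \frac{1989}{8} \approx -248.63$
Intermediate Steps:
$F = - \frac{45}{2}$ ($F = \left(- \frac{1}{2}\right) 45 = - \frac{45}{2} \approx -22.5$)
$13 F \left(- \frac{34}{-40}\right) = 13 \left(- \frac{45}{2}\right) \left(- \frac{34}{-40}\right) = - \frac{585 \left(\left(-34\right) \left(- \frac{1}{40}\right)\right)}{2} = \left(- \frac{585}{2}\right) \frac{17}{20} = - \frac{1989}{8}$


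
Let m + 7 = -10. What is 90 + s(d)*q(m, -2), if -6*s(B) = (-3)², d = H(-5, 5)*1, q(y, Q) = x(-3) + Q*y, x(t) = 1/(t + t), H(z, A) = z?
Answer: 157/4 ≈ 39.250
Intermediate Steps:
m = -17 (m = -7 - 10 = -17)
x(t) = 1/(2*t)
q(y, Q) = -⅙ + Q*y (q(y, Q) = (½)/(-3) + Q*y = (½)*(-⅓) + Q*y = -⅙ + Q*y)
d = -5 (d = -5*1 = -5)
s(B) = -3/2 (s(B) = -⅙*(-3)² = -⅙*9 = -3/2)
90 + s(d)*q(m, -2) = 90 - 3*(-⅙ - 2*(-17))/2 = 90 - 3*(-⅙ + 34)/2 = 90 - 3/2*203/6 = 90 - 203/4 = 157/4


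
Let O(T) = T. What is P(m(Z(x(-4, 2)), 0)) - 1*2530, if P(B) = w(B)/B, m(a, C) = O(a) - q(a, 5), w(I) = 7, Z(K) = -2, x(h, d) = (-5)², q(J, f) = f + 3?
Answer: -25307/10 ≈ -2530.7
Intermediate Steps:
q(J, f) = 3 + f
x(h, d) = 25
m(a, C) = -8 + a (m(a, C) = a - (3 + 5) = a - 1*8 = a - 8 = -8 + a)
P(B) = 7/B
P(m(Z(x(-4, 2)), 0)) - 1*2530 = 7/(-8 - 2) - 1*2530 = 7/(-10) - 2530 = 7*(-⅒) - 2530 = -7/10 - 2530 = -25307/10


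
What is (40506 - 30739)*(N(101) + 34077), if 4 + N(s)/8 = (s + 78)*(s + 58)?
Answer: 2556346211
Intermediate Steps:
N(s) = -32 + 8*(58 + s)*(78 + s) (N(s) = -32 + 8*((s + 78)*(s + 58)) = -32 + 8*((78 + s)*(58 + s)) = -32 + 8*((58 + s)*(78 + s)) = -32 + 8*(58 + s)*(78 + s))
(40506 - 30739)*(N(101) + 34077) = (40506 - 30739)*((36160 + 8*101² + 1088*101) + 34077) = 9767*((36160 + 8*10201 + 109888) + 34077) = 9767*((36160 + 81608 + 109888) + 34077) = 9767*(227656 + 34077) = 9767*261733 = 2556346211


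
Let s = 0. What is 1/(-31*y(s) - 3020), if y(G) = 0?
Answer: -1/3020 ≈ -0.00033113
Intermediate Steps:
1/(-31*y(s) - 3020) = 1/(-31*0 - 3020) = 1/(0 - 3020) = 1/(-3020) = -1/3020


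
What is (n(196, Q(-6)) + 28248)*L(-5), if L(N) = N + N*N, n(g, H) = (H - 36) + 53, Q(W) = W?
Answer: 565180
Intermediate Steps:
n(g, H) = 17 + H (n(g, H) = (-36 + H) + 53 = 17 + H)
L(N) = N + N²
(n(196, Q(-6)) + 28248)*L(-5) = ((17 - 6) + 28248)*(-5*(1 - 5)) = (11 + 28248)*(-5*(-4)) = 28259*20 = 565180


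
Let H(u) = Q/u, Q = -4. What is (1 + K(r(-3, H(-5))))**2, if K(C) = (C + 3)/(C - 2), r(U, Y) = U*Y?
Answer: 361/484 ≈ 0.74587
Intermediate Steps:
H(u) = -4/u
K(C) = (3 + C)/(-2 + C)
(1 + K(r(-3, H(-5))))**2 = (1 + (3 - (-12)/(-5))/(-2 - (-12)/(-5)))**2 = (1 + (3 - (-12)*(-1)/5)/(-2 - (-12)*(-1)/5))**2 = (1 + (3 - 3*4/5)/(-2 - 3*4/5))**2 = (1 + (3 - 12/5)/(-2 - 12/5))**2 = (1 + (3/5)/(-22/5))**2 = (1 - 5/22*3/5)**2 = (1 - 3/22)**2 = (19/22)**2 = 361/484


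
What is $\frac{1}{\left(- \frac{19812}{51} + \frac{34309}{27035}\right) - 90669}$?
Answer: $- \frac{459595}{41848974942} \approx -1.0982 \cdot 10^{-5}$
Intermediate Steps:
$\frac{1}{\left(- \frac{19812}{51} + \frac{34309}{27035}\right) - 90669} = \frac{1}{\left(\left(-19812\right) \frac{1}{51} + 34309 \cdot \frac{1}{27035}\right) - 90669} = \frac{1}{\left(- \frac{6604}{17} + \frac{34309}{27035}\right) - 90669} = \frac{1}{- \frac{177955887}{459595} - 90669} = \frac{1}{- \frac{41848974942}{459595}} = - \frac{459595}{41848974942}$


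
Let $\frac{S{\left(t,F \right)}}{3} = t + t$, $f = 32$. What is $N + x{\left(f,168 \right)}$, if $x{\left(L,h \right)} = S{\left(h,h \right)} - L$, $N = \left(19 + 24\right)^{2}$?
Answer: $2825$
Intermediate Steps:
$N = 1849$ ($N = 43^{2} = 1849$)
$S{\left(t,F \right)} = 6 t$ ($S{\left(t,F \right)} = 3 \left(t + t\right) = 3 \cdot 2 t = 6 t$)
$x{\left(L,h \right)} = - L + 6 h$ ($x{\left(L,h \right)} = 6 h - L = - L + 6 h$)
$N + x{\left(f,168 \right)} = 1849 + \left(\left(-1\right) 32 + 6 \cdot 168\right) = 1849 + \left(-32 + 1008\right) = 1849 + 976 = 2825$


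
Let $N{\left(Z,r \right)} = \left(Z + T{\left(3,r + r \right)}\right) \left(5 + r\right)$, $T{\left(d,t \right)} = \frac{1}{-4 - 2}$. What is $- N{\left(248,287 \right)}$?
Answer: $- \frac{217102}{3} \approx -72367.0$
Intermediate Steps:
$T{\left(d,t \right)} = - \frac{1}{6}$ ($T{\left(d,t \right)} = \frac{1}{-6} = - \frac{1}{6}$)
$N{\left(Z,r \right)} = \left(5 + r\right) \left(- \frac{1}{6} + Z\right)$ ($N{\left(Z,r \right)} = \left(Z - \frac{1}{6}\right) \left(5 + r\right) = \left(- \frac{1}{6} + Z\right) \left(5 + r\right) = \left(5 + r\right) \left(- \frac{1}{6} + Z\right)$)
$- N{\left(248,287 \right)} = - (- \frac{5}{6} + 5 \cdot 248 - \frac{287}{6} + 248 \cdot 287) = - (- \frac{5}{6} + 1240 - \frac{287}{6} + 71176) = \left(-1\right) \frac{217102}{3} = - \frac{217102}{3}$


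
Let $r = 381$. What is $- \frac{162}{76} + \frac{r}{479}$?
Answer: $- \frac{24321}{18202} \approx -1.3362$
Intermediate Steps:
$- \frac{162}{76} + \frac{r}{479} = - \frac{162}{76} + \frac{381}{479} = \left(-162\right) \frac{1}{76} + 381 \cdot \frac{1}{479} = - \frac{81}{38} + \frac{381}{479} = - \frac{24321}{18202}$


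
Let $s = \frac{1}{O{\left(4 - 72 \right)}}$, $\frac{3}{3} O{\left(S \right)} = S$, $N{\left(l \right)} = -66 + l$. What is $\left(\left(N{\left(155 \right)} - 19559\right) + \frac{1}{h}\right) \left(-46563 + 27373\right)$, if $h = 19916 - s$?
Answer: $\frac{506002049762780}{1354289} \approx 3.7363 \cdot 10^{8}$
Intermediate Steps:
$O{\left(S \right)} = S$
$s = - \frac{1}{68}$ ($s = \frac{1}{4 - 72} = \frac{1}{-68} = - \frac{1}{68} \approx -0.014706$)
$h = \frac{1354289}{68}$ ($h = 19916 - - \frac{1}{68} = 19916 + \frac{1}{68} = \frac{1354289}{68} \approx 19916.0$)
$\left(\left(N{\left(155 \right)} - 19559\right) + \frac{1}{h}\right) \left(-46563 + 27373\right) = \left(\left(\left(-66 + 155\right) - 19559\right) + \frac{1}{\frac{1354289}{68}}\right) \left(-46563 + 27373\right) = \left(\left(89 - 19559\right) + \frac{68}{1354289}\right) \left(-19190\right) = \left(-19470 + \frac{68}{1354289}\right) \left(-19190\right) = \left(- \frac{26368006762}{1354289}\right) \left(-19190\right) = \frac{506002049762780}{1354289}$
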